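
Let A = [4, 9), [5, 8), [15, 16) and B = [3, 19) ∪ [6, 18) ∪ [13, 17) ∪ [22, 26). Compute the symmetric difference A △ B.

First set merges to [4, 9), [15, 16).
Second set merges to [3, 19), [22, 26).
A but not B: none.
B but not A: [3, 4), [9, 15), [16, 19), [22, 26).
Combining gives A △ B.

[3, 4) ∪ [9, 15) ∪ [16, 19) ∪ [22, 26)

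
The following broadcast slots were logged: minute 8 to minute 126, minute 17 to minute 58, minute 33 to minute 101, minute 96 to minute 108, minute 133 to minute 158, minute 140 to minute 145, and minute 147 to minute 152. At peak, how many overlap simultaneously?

At minute 33, 3 of the intervals are simultaneously active.
No point has more.

3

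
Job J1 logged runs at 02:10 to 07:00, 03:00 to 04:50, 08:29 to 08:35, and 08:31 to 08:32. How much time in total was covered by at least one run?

4 h 56 min

Merged: 02:10-07:00, 08:29-08:35.
Lengths: 4 h 50 min + 6 min = 4 h 56 min.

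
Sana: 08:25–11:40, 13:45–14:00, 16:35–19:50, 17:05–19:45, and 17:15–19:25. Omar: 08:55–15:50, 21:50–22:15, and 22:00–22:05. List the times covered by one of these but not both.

08:25-08:55, 11:40-13:45, 14:00-15:50, 16:35-19:50, 21:50-22:15

A, merged: 08:25-11:40, 13:45-14:00, 16:35-19:50.
B, merged: 08:55-15:50, 21:50-22:15.
Only in the first: 08:25-08:55, 16:35-19:50.
Only in the second: 11:40-13:45, 14:00-15:50, 21:50-22:15.
Together these are the periods covered by exactly one.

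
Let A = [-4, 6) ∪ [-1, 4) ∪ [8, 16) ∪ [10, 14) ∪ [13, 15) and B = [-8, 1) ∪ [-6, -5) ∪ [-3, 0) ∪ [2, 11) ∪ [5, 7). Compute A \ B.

[1, 2) ∪ [11, 16)

Merge the first list: [-4, 6), [8, 16).
Merge the second list: [-8, 1), [2, 11).
[-4, 6) \ B = [1, 2).
[8, 16) \ B = [11, 16).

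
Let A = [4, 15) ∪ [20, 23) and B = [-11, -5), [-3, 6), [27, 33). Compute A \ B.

[4, 15) minus B → [6, 15).
[20, 23): no B overlap → unchanged.

[6, 15) ∪ [20, 23)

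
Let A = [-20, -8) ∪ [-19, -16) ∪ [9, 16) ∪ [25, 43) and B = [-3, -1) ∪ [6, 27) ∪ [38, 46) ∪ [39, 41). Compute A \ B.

[-20, -8) ∪ [27, 38)

Merge the first list: [-20, -8), [9, 16), [25, 43).
Merge the second list: [-3, -1), [6, 27), [38, 46).
[-20, -8) is untouched.
[9, 16) lies entirely inside B → drops out.
[25, 43) with B removed leaves [27, 38).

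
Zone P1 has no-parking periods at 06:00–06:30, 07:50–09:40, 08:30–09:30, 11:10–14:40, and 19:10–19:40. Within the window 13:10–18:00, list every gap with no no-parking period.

14:40-18:00

The merged coverage is 06:00-06:30, 07:50-09:40, 11:10-14:40, 19:10-19:40.
Gaps within 13:10-18:00: 14:40-18:00.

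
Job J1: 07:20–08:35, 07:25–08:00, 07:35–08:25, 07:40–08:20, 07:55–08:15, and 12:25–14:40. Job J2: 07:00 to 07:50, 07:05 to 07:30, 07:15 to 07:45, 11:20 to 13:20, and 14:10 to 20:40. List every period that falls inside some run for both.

07:20-07:50, 12:25-13:20, 14:10-14:40

A, merged: 07:20-08:35, 12:25-14:40.
B, merged: 07:00-07:50, 11:20-13:20, 14:10-20:40.
07:20-08:35 overlaps B on 07:20-07:50.
12:25-14:40 overlaps B on 12:25-13:20, 14:10-14:40.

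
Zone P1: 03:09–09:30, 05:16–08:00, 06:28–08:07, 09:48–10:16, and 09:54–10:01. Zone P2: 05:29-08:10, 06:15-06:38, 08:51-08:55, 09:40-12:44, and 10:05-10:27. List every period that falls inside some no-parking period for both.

A, merged: 03:09-09:30, 09:48-10:16.
B, merged: 05:29-08:10, 08:51-08:55, 09:40-12:44.
03:09-09:30 overlaps B on 05:29-08:10, 08:51-08:55.
09:48-10:16 overlaps B on 09:48-10:16.

05:29-08:10, 08:51-08:55, 09:48-10:16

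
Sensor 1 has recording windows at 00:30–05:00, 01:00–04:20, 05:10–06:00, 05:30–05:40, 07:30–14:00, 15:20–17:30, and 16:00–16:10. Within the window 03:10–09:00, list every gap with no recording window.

After merging, the occupied span is 00:30–05:00, 05:10–06:00, 07:30–14:00, 15:20–17:30.
Gaps within 03:10–09:00: 05:00–05:10, 06:00–07:30.

05:00–05:10, 06:00–07:30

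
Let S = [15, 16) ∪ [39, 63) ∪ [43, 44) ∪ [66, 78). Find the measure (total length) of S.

Merged: [15, 16), [39, 63), [66, 78).
Lengths: 1 + 24 + 12 = 37.

37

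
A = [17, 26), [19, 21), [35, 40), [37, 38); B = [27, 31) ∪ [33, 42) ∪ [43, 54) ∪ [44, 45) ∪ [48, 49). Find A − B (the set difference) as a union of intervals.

[17, 26)

Merge the first list: [17, 26), [35, 40).
Merge the second list: [27, 31), [33, 42), [43, 54).
[17, 26): nothing removed.
[35, 40): entirely removed.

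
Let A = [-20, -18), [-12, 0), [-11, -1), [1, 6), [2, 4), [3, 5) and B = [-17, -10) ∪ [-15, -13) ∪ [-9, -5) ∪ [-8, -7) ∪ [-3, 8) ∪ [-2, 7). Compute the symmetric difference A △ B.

Merge the first list: [-20, -18), [-12, 0), [1, 6).
Merge the second list: [-17, -10), [-9, -5), [-3, 8).
Only in the first: [-20, -18), [-10, -9), [-5, -3).
Only in the second: [-17, -12), [0, 1), [6, 8).
Together these are the periods covered by exactly one.

[-20, -18) ∪ [-17, -12) ∪ [-10, -9) ∪ [-5, -3) ∪ [0, 1) ∪ [6, 8)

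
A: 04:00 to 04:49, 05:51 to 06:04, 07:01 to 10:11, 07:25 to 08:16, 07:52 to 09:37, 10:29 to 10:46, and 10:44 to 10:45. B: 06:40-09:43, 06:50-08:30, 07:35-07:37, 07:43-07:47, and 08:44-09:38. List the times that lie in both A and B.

Merge the first list: 04:00–04:49, 05:51–06:04, 07:01–10:11, 10:29–10:46.
Merge the second list: 06:40–09:43.
04:00–04:49: no overlap with the second set.
05:51–06:04: no overlap with the second set.
07:01–10:11 meets the second set on 07:01–09:43.
10:29–10:46: no overlap with the second set.

07:01–09:43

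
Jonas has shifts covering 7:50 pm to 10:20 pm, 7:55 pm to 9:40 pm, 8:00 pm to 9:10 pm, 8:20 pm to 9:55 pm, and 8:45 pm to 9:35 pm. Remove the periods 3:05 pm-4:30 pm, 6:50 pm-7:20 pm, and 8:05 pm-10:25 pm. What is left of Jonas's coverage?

A, merged: 7:50 pm–10:20 pm.
7:50 pm–10:20 pm \ B = 7:50 pm–8:05 pm.

7:50 pm–8:05 pm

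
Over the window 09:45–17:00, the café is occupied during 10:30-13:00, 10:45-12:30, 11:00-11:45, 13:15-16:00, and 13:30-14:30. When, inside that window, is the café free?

09:45–10:30, 13:00–13:15, 16:00–17:00

The merged coverage is 10:30–13:00, 13:15–16:00.
Complement within 09:45–17:00: 09:45–10:30, 13:00–13:15, 16:00–17:00.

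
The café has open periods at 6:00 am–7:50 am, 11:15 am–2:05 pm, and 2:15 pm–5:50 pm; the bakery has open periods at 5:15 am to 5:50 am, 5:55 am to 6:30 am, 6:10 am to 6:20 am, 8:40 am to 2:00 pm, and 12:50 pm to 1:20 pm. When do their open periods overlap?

Second set merges to 5:15 am–5:50 am, 5:55 am–6:30 am, 8:40 am–2:00 pm.
6:00 am–7:50 am meets the second set on 6:00 am–6:30 am.
11:15 am–2:05 pm meets the second set on 11:15 am–2:00 pm.
2:15 pm–5:50 pm: no overlap with the second set.

6:00 am–6:30 am, 11:15 am–2:00 pm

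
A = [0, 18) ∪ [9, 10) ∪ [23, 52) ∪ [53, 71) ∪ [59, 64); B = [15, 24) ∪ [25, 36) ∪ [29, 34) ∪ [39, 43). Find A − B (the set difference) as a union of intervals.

[0, 15) ∪ [24, 25) ∪ [36, 39) ∪ [43, 52) ∪ [53, 71)

First set merges to [0, 18), [23, 52), [53, 71).
Second set merges to [15, 24), [25, 36), [39, 43).
[0, 18) \ B = [0, 15).
[23, 52) \ B = [24, 25), [36, 39), [43, 52).
[53, 71): nothing removed.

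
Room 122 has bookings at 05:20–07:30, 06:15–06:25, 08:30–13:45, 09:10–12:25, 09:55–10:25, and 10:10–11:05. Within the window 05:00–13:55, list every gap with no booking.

05:00–05:20, 07:30–08:30, 13:45–13:55

The merged coverage is 05:20–07:30, 08:30–13:45.
Gaps within 05:00–13:55: 05:00–05:20, 07:30–08:30, 13:45–13:55.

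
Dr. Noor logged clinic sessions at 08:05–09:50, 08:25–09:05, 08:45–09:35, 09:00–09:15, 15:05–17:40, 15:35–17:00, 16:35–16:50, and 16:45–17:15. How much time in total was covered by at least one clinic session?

Merged: 08:05–09:50, 15:05–17:40.
Lengths: 1 h 45 min + 2 h 35 min = 4 h 20 min.

4 h 20 min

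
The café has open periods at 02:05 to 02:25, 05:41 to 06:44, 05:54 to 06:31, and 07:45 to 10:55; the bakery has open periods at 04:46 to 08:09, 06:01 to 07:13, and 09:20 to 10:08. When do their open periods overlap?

A, merged: 02:05–02:25, 05:41–06:44, 07:45–10:55.
B, merged: 04:46–08:09, 09:20–10:08.
02:05–02:25 meets no B interval.
05:41–06:44 ∩ B → 05:41–06:44.
07:45–10:55 ∩ B → 07:45–08:09, 09:20–10:08.

05:41–06:44, 07:45–08:09, 09:20–10:08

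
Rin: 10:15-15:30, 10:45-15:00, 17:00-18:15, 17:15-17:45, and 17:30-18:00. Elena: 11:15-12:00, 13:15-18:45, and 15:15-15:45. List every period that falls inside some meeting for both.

First set merges to 10:15–15:30, 17:00–18:15.
Second set merges to 11:15–12:00, 13:15–18:45.
10:15–15:30 meets the second set on 11:15–12:00, 13:15–15:30.
17:00–18:15 meets the second set on 17:00–18:15.

11:15–12:00, 13:15–15:30, 17:00–18:15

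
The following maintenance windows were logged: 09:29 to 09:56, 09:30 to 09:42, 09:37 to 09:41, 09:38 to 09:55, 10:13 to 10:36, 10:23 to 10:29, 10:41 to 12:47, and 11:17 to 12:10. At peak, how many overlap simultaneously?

At 09:38, 4 of the intervals are simultaneously active.
No point has more.

4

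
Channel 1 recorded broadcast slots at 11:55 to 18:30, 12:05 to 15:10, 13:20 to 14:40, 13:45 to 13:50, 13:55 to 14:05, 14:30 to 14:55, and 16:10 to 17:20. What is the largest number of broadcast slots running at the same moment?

4

At 13:45, 4 of the intervals are simultaneously active.
No point has more.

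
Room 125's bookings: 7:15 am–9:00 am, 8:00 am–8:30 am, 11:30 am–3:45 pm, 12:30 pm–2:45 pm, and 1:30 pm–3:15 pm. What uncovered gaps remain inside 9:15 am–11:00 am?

After merging, the occupied span is 7:15 am–9:00 am, 11:30 am–3:45 pm.
Complement within 9:15 am–11:00 am: 9:15 am–11:00 am.

9:15 am–11:00 am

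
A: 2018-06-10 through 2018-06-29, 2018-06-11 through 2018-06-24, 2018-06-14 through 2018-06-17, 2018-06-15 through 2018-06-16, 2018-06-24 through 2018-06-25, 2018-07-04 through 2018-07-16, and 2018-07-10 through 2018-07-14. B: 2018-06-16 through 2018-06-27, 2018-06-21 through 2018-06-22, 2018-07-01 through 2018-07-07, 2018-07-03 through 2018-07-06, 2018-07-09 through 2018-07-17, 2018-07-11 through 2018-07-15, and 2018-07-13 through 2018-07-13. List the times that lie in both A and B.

2018-06-16 through 2018-06-27, 2018-07-04 through 2018-07-07, 2018-07-09 through 2018-07-16

A, merged: 2018-06-10 through 2018-06-29, 2018-07-04 through 2018-07-16.
B, merged: 2018-06-16 through 2018-06-27, 2018-07-01 through 2018-07-07, 2018-07-09 through 2018-07-17.
2018-06-10 through 2018-06-29 ∩ B → 2018-06-16 through 2018-06-27.
2018-07-04 through 2018-07-16 ∩ B → 2018-07-04 through 2018-07-07, 2018-07-09 through 2018-07-16.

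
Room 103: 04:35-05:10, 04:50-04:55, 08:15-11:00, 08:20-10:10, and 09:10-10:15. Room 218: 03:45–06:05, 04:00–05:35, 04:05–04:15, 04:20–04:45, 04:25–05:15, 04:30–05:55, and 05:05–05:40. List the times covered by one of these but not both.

A, merged: 04:35-05:10, 08:15-11:00.
B, merged: 03:45-06:05.
A \ B = 08:15-11:00.
B \ A = 03:45-04:35, 05:10-06:05.
Union of the two gives the symmetric difference.

03:45-04:35, 05:10-06:05, 08:15-11:00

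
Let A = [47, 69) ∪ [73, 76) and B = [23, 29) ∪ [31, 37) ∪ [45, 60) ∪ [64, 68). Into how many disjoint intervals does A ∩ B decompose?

2

A ∩ B = [47, 60), [64, 68).
That is 2 disjoint pieces.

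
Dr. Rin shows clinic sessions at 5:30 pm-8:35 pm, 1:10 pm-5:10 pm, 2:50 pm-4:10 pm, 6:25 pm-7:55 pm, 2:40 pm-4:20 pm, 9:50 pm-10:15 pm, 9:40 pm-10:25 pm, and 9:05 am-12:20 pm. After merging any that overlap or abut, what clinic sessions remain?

9:05 am–12:20 pm, 1:10 pm–5:10 pm, 5:30 pm–8:35 pm, 9:40 pm–10:25 pm

Sort by start: 9:05 am–12:20 pm, 1:10 pm–5:10 pm, 2:40 pm–4:20 pm, 2:50 pm–4:10 pm, 5:30 pm–8:35 pm, 6:25 pm–7:55 pm, 9:40 pm–10:25 pm, 9:50 pm–10:15 pm.
1:10 pm–5:10 pm is disjoint → start new block.
2:40 pm–4:20 pm overlaps/touches 1:10 pm–5:10 pm → extend to 1:10 pm–5:10 pm.
2:50 pm–4:10 pm overlaps/touches 1:10 pm–5:10 pm → extend to 1:10 pm–5:10 pm.
5:30 pm–8:35 pm is disjoint → start new block.
6:25 pm–7:55 pm overlaps/touches 5:30 pm–8:35 pm → extend to 5:30 pm–8:35 pm.
9:40 pm–10:25 pm is disjoint → start new block.
9:50 pm–10:15 pm overlaps/touches 9:40 pm–10:25 pm → extend to 9:40 pm–10:25 pm.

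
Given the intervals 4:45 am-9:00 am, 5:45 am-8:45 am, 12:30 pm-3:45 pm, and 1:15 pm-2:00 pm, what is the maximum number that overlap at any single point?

2

At 5:45 am, 2 of the intervals are simultaneously active.
No point has more.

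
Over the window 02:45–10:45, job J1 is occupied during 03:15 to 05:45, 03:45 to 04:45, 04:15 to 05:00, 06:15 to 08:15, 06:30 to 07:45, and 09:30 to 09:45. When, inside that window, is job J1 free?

02:45–03:15, 05:45–06:15, 08:15–09:30, 09:45–10:45

Covered (merged): 03:15–05:45, 06:15–08:15, 09:30–09:45.
Gaps within 02:45–10:45: 02:45–03:15, 05:45–06:15, 08:15–09:30, 09:45–10:45.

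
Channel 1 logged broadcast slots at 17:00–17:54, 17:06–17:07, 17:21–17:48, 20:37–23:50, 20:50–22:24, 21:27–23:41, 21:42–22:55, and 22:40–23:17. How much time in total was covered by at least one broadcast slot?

Merged: 17:00-17:54, 20:37-23:50.
Lengths: 54 min + 3 h 13 min = 4 h 7 min.

4 h 7 min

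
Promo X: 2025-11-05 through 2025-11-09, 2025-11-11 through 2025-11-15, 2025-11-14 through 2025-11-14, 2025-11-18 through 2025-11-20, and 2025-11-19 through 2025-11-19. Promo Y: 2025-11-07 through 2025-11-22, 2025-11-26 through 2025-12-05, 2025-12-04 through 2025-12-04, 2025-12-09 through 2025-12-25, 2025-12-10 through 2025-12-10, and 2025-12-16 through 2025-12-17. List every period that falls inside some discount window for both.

First set merges to 2025-11-05 through 2025-11-09, 2025-11-11 through 2025-11-15, 2025-11-18 through 2025-11-20.
Second set merges to 2025-11-07 through 2025-11-22, 2025-11-26 through 2025-12-05, 2025-12-09 through 2025-12-25.
2025-11-05 through 2025-11-09 meets the second set on 2025-11-07 through 2025-11-09.
2025-11-11 through 2025-11-15 meets the second set on 2025-11-11 through 2025-11-15.
2025-11-18 through 2025-11-20 meets the second set on 2025-11-18 through 2025-11-20.

2025-11-07 through 2025-11-09, 2025-11-11 through 2025-11-15, 2025-11-18 through 2025-11-20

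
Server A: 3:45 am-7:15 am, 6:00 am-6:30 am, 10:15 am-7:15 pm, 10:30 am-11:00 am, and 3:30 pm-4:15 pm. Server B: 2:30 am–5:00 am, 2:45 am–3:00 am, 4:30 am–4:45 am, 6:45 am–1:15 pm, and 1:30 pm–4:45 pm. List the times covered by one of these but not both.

First set merges to 3:45 am–7:15 am, 10:15 am–7:15 pm.
Second set merges to 2:30 am–5:00 am, 6:45 am–1:15 pm, 1:30 pm–4:45 pm.
Only in the first: 5:00 am–6:45 am, 1:15 pm–1:30 pm, 4:45 pm–7:15 pm.
Only in the second: 2:30 am–3:45 am, 7:15 am–10:15 am.
Together these are the periods covered by exactly one.

2:30 am–3:45 am, 5:00 am–6:45 am, 7:15 am–10:15 am, 1:15 pm–1:30 pm, 4:45 pm–7:15 pm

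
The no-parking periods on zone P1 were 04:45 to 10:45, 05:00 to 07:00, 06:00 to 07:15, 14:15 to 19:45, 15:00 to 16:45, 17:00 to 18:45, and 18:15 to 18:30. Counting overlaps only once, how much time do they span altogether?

11 h 30 min

Merged: 04:45–10:45, 14:15–19:45.
Lengths: 6 h + 5 h 30 min = 11 h 30 min.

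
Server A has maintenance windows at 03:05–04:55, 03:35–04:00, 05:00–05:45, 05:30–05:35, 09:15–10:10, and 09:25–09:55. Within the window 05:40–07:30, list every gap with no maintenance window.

05:45–07:30

Covered (merged): 03:05–04:55, 05:00–05:45, 09:15–10:10.
Uncovered inside 05:40–07:30: 05:45–07:30.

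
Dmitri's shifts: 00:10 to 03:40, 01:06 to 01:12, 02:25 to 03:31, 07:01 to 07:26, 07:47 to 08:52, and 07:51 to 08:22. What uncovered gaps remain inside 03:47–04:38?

Covered (merged): 00:10–03:40, 07:01–07:26, 07:47–08:52.
Gaps within 03:47–04:38: 03:47–04:38.

03:47–04:38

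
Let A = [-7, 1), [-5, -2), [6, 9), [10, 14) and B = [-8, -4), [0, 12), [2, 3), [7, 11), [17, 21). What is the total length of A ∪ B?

First set merges to [-7, 1), [6, 9), [10, 14).
Second set merges to [-8, -4), [0, 12), [17, 21).
A ∪ B = [-8, 14), [17, 21).
Total: 22 + 4 = 26.

26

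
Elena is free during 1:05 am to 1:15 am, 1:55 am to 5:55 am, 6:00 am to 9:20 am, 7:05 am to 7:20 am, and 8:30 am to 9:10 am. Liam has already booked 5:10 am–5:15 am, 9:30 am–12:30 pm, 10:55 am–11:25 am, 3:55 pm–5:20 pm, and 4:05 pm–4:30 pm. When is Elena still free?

1:05 am–1:15 am, 1:55 am–5:10 am, 5:15 am–5:55 am, 6:00 am–9:20 am

Merge the first list: 1:05 am–1:15 am, 1:55 am–5:55 am, 6:00 am–9:20 am.
Merge the second list: 5:10 am–5:15 am, 9:30 am–12:30 pm, 3:55 pm–5:20 pm.
1:05 am–1:15 am is untouched.
1:55 am–5:55 am with B removed leaves 1:55 am–5:10 am, 5:15 am–5:55 am.
6:00 am–9:20 am is untouched.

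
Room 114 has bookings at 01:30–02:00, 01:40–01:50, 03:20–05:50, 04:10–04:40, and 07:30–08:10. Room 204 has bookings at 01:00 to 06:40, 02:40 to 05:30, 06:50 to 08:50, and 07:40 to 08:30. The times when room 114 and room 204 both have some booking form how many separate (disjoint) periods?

3

Merge the first list: 01:30–02:00, 03:20–05:50, 07:30–08:10.
Merge the second list: 01:00–06:40, 06:50–08:50.
A ∩ B = 01:30–02:00, 03:20–05:50, 07:30–08:10.
That is 3 disjoint pieces.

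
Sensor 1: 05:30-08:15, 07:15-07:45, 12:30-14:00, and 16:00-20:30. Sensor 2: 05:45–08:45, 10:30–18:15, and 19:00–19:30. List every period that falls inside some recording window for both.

05:45-08:15, 12:30-14:00, 16:00-18:15, 19:00-19:30

A, merged: 05:30-08:15, 12:30-14:00, 16:00-20:30.
05:30-08:15 ∩ B → 05:45-08:15.
12:30-14:00 ∩ B → 12:30-14:00.
16:00-20:30 ∩ B → 16:00-18:15, 19:00-19:30.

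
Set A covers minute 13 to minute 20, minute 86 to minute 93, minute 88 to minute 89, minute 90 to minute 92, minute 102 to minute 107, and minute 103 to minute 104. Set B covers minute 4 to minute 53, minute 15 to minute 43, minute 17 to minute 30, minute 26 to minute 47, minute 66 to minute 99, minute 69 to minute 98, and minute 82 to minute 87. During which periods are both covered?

minute 13 to minute 20, minute 86 to minute 93

Merge the first list: minute 13 to minute 20, minute 86 to minute 93, minute 102 to minute 107.
Merge the second list: minute 4 to minute 53, minute 66 to minute 99.
minute 13 to minute 20 ∩ B → minute 13 to minute 20.
minute 86 to minute 93 ∩ B → minute 86 to minute 93.
minute 102 to minute 107 meets no B interval.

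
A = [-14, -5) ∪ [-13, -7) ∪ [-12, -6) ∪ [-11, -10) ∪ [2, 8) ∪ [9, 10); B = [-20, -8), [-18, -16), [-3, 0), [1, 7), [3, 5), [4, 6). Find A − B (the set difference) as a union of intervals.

First set merges to [-14, -5), [2, 8), [9, 10).
Second set merges to [-20, -8), [-3, 0), [1, 7).
[-14, -5) minus B → [-8, -5).
[2, 8) minus B → [7, 8).
[9, 10): no B overlap → unchanged.

[-8, -5) ∪ [7, 8) ∪ [9, 10)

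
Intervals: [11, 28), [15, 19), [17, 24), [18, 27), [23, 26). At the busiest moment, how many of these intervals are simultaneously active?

At 18, 4 of the intervals are simultaneously active.
No point has more.

4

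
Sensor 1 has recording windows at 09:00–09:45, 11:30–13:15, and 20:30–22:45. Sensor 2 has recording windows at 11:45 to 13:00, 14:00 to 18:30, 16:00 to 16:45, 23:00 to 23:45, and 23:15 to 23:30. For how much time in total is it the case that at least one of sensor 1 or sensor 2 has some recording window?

Merge the second list: 11:45-13:00, 14:00-18:30, 23:00-23:45.
A ∪ B = 09:00-09:45, 11:30-13:15, 14:00-18:30, 20:30-22:45, 23:00-23:45.
Total: 45 min + 1 h 45 min + 4 h 30 min + 2 h 15 min + 45 min = 10 h.

10 h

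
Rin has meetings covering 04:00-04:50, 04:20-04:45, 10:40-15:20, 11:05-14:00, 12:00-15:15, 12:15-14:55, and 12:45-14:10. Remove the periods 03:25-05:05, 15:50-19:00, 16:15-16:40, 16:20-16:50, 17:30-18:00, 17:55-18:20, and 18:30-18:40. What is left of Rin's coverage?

10:40–15:20

A, merged: 04:00–04:50, 10:40–15:20.
B, merged: 03:25–05:05, 15:50–19:00.
04:00–04:50: entirely removed.
10:40–15:20: nothing removed.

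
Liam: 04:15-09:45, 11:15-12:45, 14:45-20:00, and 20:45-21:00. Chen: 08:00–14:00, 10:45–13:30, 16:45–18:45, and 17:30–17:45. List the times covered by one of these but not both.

04:15–08:00, 09:45–11:15, 12:45–14:00, 14:45–16:45, 18:45–20:00, 20:45–21:00

B, merged: 08:00–14:00, 16:45–18:45.
Only in the first: 04:15–08:00, 14:45–16:45, 18:45–20:00, 20:45–21:00.
Only in the second: 09:45–11:15, 12:45–14:00.
Together these are the periods covered by exactly one.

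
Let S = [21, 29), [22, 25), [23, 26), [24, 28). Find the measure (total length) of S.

Merged: [21, 29).
Length: 8.

8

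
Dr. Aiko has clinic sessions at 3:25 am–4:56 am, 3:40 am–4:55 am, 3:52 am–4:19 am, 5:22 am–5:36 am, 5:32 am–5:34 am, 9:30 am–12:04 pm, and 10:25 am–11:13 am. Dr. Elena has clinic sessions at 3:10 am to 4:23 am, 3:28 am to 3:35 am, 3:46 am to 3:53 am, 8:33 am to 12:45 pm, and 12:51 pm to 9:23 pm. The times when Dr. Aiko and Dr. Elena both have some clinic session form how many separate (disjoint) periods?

A, merged: 3:25 am–4:56 am, 5:22 am–5:36 am, 9:30 am–12:04 pm.
B, merged: 3:10 am–4:23 am, 8:33 am–12:45 pm, 12:51 pm–9:23 pm.
A ∩ B = 3:25 am–4:23 am, 9:30 am–12:04 pm.
That is 2 disjoint pieces.

2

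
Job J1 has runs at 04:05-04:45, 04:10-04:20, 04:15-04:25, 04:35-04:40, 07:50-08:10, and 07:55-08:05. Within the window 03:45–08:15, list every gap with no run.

03:45–04:05, 04:45–07:50, 08:10–08:15

The merged coverage is 04:05–04:45, 07:50–08:10.
Complement within 03:45–08:15: 03:45–04:05, 04:45–07:50, 08:10–08:15.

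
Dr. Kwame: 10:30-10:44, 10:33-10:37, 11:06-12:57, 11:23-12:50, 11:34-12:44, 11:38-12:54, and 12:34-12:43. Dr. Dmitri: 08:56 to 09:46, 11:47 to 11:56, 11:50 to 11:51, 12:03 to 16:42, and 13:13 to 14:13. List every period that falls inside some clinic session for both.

Merge the first list: 10:30–10:44, 11:06–12:57.
Merge the second list: 08:56–09:46, 11:47–11:56, 12:03–16:42.
10:30–10:44 meets no B interval.
11:06–12:57 ∩ B → 11:47–11:56, 12:03–12:57.

11:47–11:56, 12:03–12:57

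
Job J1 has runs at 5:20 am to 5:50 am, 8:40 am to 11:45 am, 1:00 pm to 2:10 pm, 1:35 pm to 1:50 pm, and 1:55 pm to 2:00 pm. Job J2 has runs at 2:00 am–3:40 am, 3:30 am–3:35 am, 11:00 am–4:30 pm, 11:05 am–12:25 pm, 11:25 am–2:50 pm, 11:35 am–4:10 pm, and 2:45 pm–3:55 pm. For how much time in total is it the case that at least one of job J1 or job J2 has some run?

10 h

Merge the first list: 5:20 am–5:50 am, 8:40 am–11:45 am, 1:00 pm–2:10 pm.
Merge the second list: 2:00 am–3:40 am, 11:00 am–4:30 pm.
A ∪ B = 2:00 am–3:40 am, 5:20 am–5:50 am, 8:40 am–4:30 pm.
Total: 1 h 40 min + 30 min + 7 h 50 min = 10 h.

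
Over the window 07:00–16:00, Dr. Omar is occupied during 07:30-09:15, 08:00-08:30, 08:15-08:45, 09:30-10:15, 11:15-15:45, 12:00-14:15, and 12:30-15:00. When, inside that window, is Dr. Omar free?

07:00-07:30, 09:15-09:30, 10:15-11:15, 15:45-16:00

The merged coverage is 07:30-09:15, 09:30-10:15, 11:15-15:45.
Complement within 07:00-16:00: 07:00-07:30, 09:15-09:30, 10:15-11:15, 15:45-16:00.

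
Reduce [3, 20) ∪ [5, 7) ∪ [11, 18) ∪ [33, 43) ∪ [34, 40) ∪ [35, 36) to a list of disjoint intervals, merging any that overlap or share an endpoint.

[3, 20) ∪ [33, 43)

[5, 7) overlaps/touches [3, 20) → extend to [3, 20).
[11, 18) overlaps/touches [3, 20) → extend to [3, 20).
[33, 43) is disjoint → start new block.
[34, 40) overlaps/touches [33, 43) → extend to [33, 43).
[35, 36) overlaps/touches [33, 43) → extend to [33, 43).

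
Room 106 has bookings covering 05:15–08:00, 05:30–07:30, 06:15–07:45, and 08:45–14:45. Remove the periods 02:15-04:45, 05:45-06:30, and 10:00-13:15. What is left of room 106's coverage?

Merge the first list: 05:15–08:00, 08:45–14:45.
05:15–08:00 \ B = 05:15–05:45, 06:30–08:00.
08:45–14:45 \ B = 08:45–10:00, 13:15–14:45.

05:15–05:45, 06:30–08:00, 08:45–10:00, 13:15–14:45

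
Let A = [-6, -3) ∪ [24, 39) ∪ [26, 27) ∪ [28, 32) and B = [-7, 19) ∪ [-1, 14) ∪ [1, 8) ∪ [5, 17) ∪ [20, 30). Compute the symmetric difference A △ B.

[-7, -6) ∪ [-3, 19) ∪ [20, 24) ∪ [30, 39)

First set merges to [-6, -3), [24, 39).
Second set merges to [-7, 19), [20, 30).
A \ B = [30, 39).
B \ A = [-7, -6), [-3, 19), [20, 24).
Union of the two gives the symmetric difference.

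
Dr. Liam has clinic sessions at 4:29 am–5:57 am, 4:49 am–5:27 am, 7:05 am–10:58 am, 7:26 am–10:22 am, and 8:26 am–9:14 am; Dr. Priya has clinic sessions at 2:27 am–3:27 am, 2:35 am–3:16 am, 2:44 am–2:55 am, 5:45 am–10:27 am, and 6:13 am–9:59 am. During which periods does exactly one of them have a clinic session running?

A, merged: 4:29 am–5:57 am, 7:05 am–10:58 am.
B, merged: 2:27 am–3:27 am, 5:45 am–10:27 am.
A \ B = 4:29 am–5:45 am, 10:27 am–10:58 am.
B \ A = 2:27 am–3:27 am, 5:57 am–7:05 am.
Union of the two gives the symmetric difference.

2:27 am–3:27 am, 4:29 am–5:45 am, 5:57 am–7:05 am, 10:27 am–10:58 am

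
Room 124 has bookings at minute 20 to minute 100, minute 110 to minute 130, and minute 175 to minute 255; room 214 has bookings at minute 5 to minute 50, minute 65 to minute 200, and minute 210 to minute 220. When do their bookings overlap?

minute 20 to minute 50, minute 65 to minute 100, minute 110 to minute 130, minute 175 to minute 200, minute 210 to minute 220

minute 20 to minute 100 meets the second set on minute 20 to minute 50, minute 65 to minute 100.
minute 110 to minute 130 meets the second set on minute 110 to minute 130.
minute 175 to minute 255 meets the second set on minute 175 to minute 200, minute 210 to minute 220.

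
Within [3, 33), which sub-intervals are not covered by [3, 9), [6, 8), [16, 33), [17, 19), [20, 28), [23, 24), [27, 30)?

After merging, the occupied span is [3, 9), [16, 33).
Complement within [3, 33): [9, 16).

[9, 16)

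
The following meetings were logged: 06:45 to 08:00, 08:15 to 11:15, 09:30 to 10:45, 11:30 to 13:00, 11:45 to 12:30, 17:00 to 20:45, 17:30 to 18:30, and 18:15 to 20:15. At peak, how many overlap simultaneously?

3

Walk the sorted start/end points keeping a running depth.
The depth first hits 3 at 18:15.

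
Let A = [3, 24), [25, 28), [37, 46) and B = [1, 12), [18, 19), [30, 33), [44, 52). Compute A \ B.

[3, 24) minus B → [12, 18), [19, 24).
[25, 28): no B overlap → unchanged.
[37, 46) minus B → [37, 44).

[12, 18) ∪ [19, 24) ∪ [25, 28) ∪ [37, 44)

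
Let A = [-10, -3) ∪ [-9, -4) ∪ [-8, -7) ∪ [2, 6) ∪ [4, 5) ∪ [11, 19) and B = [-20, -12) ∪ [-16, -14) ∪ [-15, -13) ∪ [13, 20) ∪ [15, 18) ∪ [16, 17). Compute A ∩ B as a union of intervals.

[13, 19)

Merge the first list: [-10, -3), [2, 6), [11, 19).
Merge the second list: [-20, -12), [13, 20).
[-10, -3) meets no B interval.
[2, 6) meets no B interval.
[11, 19) ∩ B → [13, 19).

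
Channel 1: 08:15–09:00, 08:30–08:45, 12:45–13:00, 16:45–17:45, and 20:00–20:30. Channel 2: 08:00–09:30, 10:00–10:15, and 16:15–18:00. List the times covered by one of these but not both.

A, merged: 08:15–09:00, 12:45–13:00, 16:45–17:45, 20:00–20:30.
Only in the first: 12:45–13:00, 20:00–20:30.
Only in the second: 08:00–08:15, 09:00–09:30, 10:00–10:15, 16:15–16:45, 17:45–18:00.
Together these are the periods covered by exactly one.

08:00–08:15, 09:00–09:30, 10:00–10:15, 12:45–13:00, 16:15–16:45, 17:45–18:00, 20:00–20:30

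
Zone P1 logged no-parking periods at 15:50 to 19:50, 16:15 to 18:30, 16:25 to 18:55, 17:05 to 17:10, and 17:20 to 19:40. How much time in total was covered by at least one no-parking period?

Merged: 15:50–19:50.
Length: 4 h.

4 h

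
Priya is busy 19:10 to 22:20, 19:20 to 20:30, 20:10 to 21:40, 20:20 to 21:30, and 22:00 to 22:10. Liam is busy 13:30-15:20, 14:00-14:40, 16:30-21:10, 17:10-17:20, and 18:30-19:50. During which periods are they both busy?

19:10-21:10

Merge the first list: 19:10-22:20.
Merge the second list: 13:30-15:20, 16:30-21:10.
19:10-22:20 overlaps B on 19:10-21:10.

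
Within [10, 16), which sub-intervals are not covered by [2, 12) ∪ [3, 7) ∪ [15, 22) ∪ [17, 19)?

[12, 15)

The merged coverage is [2, 12), [15, 22).
Complement within [10, 16): [12, 15).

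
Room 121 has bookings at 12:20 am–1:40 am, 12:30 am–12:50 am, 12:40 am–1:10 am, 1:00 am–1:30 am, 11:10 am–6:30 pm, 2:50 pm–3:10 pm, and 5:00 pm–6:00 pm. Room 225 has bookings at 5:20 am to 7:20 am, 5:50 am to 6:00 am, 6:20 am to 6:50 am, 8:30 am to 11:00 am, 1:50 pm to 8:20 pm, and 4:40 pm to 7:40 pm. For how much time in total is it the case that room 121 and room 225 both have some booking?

First set merges to 12:20 am-1:40 am, 11:10 am-6:30 pm.
Second set merges to 5:20 am-7:20 am, 8:30 am-11:00 am, 1:50 pm-8:20 pm.
A ∩ B = 1:50 pm-6:30 pm.
Total: 4 h 40 min.

4 h 40 min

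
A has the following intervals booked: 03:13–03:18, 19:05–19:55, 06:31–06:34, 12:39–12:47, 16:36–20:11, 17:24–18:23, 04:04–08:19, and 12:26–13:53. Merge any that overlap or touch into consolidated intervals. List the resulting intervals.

Sort by start: 03:13–03:18, 04:04–08:19, 06:31–06:34, 12:26–13:53, 12:39–12:47, 16:36–20:11, 17:24–18:23, 19:05–19:55.
04:04–08:19 is disjoint → start new block.
06:31–06:34 overlaps/touches 04:04–08:19 → extend to 04:04–08:19.
12:26–13:53 is disjoint → start new block.
12:39–12:47 overlaps/touches 12:26–13:53 → extend to 12:26–13:53.
16:36–20:11 is disjoint → start new block.
17:24–18:23 overlaps/touches 16:36–20:11 → extend to 16:36–20:11.
19:05–19:55 overlaps/touches 16:36–20:11 → extend to 16:36–20:11.

03:13–03:18, 04:04–08:19, 12:26–13:53, 16:36–20:11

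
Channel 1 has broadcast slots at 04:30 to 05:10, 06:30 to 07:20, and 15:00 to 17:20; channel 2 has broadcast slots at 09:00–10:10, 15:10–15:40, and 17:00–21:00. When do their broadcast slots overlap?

04:30–05:10 falls entirely outside B.
06:30–07:20 falls entirely outside B.
15:00–17:20 overlaps B on 15:10–15:40, 17:00–17:20.

15:10–15:40, 17:00–17:20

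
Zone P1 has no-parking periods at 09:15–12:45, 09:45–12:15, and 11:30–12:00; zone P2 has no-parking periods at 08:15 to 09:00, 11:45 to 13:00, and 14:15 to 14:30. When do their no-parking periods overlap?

11:45-12:45

A, merged: 09:15-12:45.
09:15-12:45 meets the second set on 11:45-12:45.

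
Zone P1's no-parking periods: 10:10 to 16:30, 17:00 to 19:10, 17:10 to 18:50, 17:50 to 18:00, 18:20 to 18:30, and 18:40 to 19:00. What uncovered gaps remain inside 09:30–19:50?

09:30-10:10, 16:30-17:00, 19:10-19:50

Covered (merged): 10:10-16:30, 17:00-19:10.
Uncovered inside 09:30-19:50: 09:30-10:10, 16:30-17:00, 19:10-19:50.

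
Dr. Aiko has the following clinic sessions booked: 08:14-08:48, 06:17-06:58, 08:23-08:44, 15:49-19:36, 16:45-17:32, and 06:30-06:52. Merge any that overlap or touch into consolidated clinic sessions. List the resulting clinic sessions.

Sort by start: 06:17–06:58, 06:30–06:52, 08:14–08:48, 08:23–08:44, 15:49–19:36, 16:45–17:32.
06:30–06:52 overlaps/touches 06:17–06:58 → extend to 06:17–06:58.
08:14–08:48 is disjoint → start new block.
08:23–08:44 overlaps/touches 08:14–08:48 → extend to 08:14–08:48.
15:49–19:36 is disjoint → start new block.
16:45–17:32 overlaps/touches 15:49–19:36 → extend to 15:49–19:36.

06:17–06:58, 08:14–08:48, 15:49–19:36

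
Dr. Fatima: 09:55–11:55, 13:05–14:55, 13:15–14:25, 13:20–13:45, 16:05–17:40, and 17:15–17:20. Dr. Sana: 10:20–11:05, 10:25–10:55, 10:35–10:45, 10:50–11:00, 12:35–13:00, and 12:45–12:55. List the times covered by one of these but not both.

A, merged: 09:55-11:55, 13:05-14:55, 16:05-17:40.
B, merged: 10:20-11:05, 12:35-13:00.
Only in the first: 09:55-10:20, 11:05-11:55, 13:05-14:55, 16:05-17:40.
Only in the second: 12:35-13:00.
Together these are the periods covered by exactly one.

09:55-10:20, 11:05-11:55, 12:35-13:00, 13:05-14:55, 16:05-17:40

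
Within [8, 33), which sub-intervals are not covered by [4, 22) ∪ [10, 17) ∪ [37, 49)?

[22, 33)

After merging, the occupied span is [4, 22), [37, 49).
Uncovered inside [8, 33): [22, 33).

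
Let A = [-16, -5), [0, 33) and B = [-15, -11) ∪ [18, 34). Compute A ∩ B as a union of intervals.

[-16, -5) meets the second set on [-15, -11).
[0, 33) meets the second set on [18, 33).

[-15, -11) ∪ [18, 33)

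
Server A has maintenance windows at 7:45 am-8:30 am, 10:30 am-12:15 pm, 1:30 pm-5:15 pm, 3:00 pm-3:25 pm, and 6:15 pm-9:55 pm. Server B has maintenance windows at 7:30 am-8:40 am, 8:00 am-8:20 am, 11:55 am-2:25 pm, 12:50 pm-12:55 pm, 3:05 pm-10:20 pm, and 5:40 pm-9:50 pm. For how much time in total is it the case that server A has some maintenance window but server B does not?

2 h 5 min

Merge the first list: 7:45 am–8:30 am, 10:30 am–12:15 pm, 1:30 pm–5:15 pm, 6:15 pm–9:55 pm.
Merge the second list: 7:30 am–8:40 am, 11:55 am–2:25 pm, 3:05 pm–10:20 pm.
A \ B = 10:30 am–11:55 am, 2:25 pm–3:05 pm.
Total: 1 h 25 min + 40 min = 2 h 5 min.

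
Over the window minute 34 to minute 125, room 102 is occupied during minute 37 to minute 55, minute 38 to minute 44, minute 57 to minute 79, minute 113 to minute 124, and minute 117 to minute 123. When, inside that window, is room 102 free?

minute 34 to minute 37, minute 55 to minute 57, minute 79 to minute 113, minute 124 to minute 125

The merged coverage is minute 37 to minute 55, minute 57 to minute 79, minute 113 to minute 124.
Uncovered inside minute 34 to minute 125: minute 34 to minute 37, minute 55 to minute 57, minute 79 to minute 113, minute 124 to minute 125.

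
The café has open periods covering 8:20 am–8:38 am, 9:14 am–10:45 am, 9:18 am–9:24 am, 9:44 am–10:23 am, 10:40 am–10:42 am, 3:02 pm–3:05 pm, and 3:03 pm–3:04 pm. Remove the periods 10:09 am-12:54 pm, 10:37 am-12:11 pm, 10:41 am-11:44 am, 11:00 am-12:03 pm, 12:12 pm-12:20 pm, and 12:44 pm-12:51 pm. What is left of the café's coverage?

Merge the first list: 8:20 am–8:38 am, 9:14 am–10:45 am, 3:02 pm–3:05 pm.
Merge the second list: 10:09 am–12:54 pm.
8:20 am–8:38 am is untouched.
9:14 am–10:45 am with B removed leaves 9:14 am–10:09 am.
3:02 pm–3:05 pm is untouched.

8:20 am–8:38 am, 9:14 am–10:09 am, 3:02 pm–3:05 pm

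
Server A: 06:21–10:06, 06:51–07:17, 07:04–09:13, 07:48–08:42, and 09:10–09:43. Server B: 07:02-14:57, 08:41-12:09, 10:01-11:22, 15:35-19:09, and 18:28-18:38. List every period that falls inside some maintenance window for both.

07:02–10:06

First set merges to 06:21–10:06.
Second set merges to 07:02–14:57, 15:35–19:09.
06:21–10:06 meets the second set on 07:02–10:06.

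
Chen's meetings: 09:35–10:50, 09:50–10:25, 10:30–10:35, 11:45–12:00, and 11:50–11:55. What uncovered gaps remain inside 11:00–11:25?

The merged coverage is 09:35–10:50, 11:45–12:00.
Uncovered inside 11:00–11:25: 11:00–11:25.

11:00–11:25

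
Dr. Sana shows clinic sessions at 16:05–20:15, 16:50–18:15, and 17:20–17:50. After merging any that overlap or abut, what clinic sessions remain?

16:05-20:15

16:50-18:15 overlaps/touches 16:05-20:15 → extend to 16:05-20:15.
17:20-17:50 overlaps/touches 16:05-20:15 → extend to 16:05-20:15.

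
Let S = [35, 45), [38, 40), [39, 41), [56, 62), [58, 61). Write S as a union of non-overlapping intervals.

[35, 45) ∪ [56, 62)

[38, 40) overlaps/touches [35, 45) → extend to [35, 45).
[39, 41) overlaps/touches [35, 45) → extend to [35, 45).
[56, 62) is disjoint → start new block.
[58, 61) overlaps/touches [56, 62) → extend to [56, 62).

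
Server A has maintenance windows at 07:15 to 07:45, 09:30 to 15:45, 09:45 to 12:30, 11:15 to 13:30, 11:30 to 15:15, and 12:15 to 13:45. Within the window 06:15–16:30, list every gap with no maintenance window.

06:15–07:15, 07:45–09:30, 15:45–16:30

Covered (merged): 07:15–07:45, 09:30–15:45.
Complement within 06:15–16:30: 06:15–07:15, 07:45–09:30, 15:45–16:30.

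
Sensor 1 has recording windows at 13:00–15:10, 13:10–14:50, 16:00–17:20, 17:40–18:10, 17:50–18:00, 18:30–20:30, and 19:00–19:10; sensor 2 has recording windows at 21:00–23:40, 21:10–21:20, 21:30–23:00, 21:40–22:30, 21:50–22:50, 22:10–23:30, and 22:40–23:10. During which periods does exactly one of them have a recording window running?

13:00–15:10, 16:00–17:20, 17:40–18:10, 18:30–20:30, 21:00–23:40

A, merged: 13:00–15:10, 16:00–17:20, 17:40–18:10, 18:30–20:30.
B, merged: 21:00–23:40.
A but not B: 13:00–15:10, 16:00–17:20, 17:40–18:10, 18:30–20:30.
B but not A: 21:00–23:40.
Combining gives A △ B.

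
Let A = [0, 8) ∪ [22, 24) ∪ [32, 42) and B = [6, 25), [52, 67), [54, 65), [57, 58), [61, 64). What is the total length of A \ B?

Merge the second list: [6, 25), [52, 67).
A \ B = [0, 6), [32, 42).
Total: 6 + 10 = 16.

16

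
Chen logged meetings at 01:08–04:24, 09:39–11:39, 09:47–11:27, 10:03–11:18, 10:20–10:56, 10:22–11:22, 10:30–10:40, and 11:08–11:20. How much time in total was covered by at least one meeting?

Merged: 01:08-04:24, 09:39-11:39.
Lengths: 3 h 16 min + 2 h = 5 h 16 min.

5 h 16 min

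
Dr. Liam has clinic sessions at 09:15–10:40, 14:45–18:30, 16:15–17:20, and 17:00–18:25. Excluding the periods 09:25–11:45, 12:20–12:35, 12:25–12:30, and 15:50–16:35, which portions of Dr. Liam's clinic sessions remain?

09:15–09:25, 14:45–15:50, 16:35–18:30

First set merges to 09:15–10:40, 14:45–18:30.
Second set merges to 09:25–11:45, 12:20–12:35, 15:50–16:35.
09:15–10:40 \ B = 09:15–09:25.
14:45–18:30 \ B = 14:45–15:50, 16:35–18:30.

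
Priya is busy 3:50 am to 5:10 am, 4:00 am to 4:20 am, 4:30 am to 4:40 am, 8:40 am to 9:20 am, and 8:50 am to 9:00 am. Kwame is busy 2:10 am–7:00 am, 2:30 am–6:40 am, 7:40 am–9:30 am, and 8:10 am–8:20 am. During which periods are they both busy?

First set merges to 3:50 am-5:10 am, 8:40 am-9:20 am.
Second set merges to 2:10 am-7:00 am, 7:40 am-9:30 am.
3:50 am-5:10 am overlaps B on 3:50 am-5:10 am.
8:40 am-9:20 am overlaps B on 8:40 am-9:20 am.

3:50 am-5:10 am, 8:40 am-9:20 am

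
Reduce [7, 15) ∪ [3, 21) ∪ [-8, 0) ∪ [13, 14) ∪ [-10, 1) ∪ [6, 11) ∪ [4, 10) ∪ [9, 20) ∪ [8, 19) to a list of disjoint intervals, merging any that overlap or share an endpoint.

[-10, 1) ∪ [3, 21)

Sort by start: [-10, 1), [-8, 0), [3, 21), [4, 10), [6, 11), [7, 15), [8, 19), [9, 20), [13, 14).
[-8, 0) overlaps/touches [-10, 1) → extend to [-10, 1).
[3, 21) is disjoint → start new block.
[4, 10) overlaps/touches [3, 21) → extend to [3, 21).
[6, 11) overlaps/touches [3, 21) → extend to [3, 21).
[7, 15) overlaps/touches [3, 21) → extend to [3, 21).
[8, 19) overlaps/touches [3, 21) → extend to [3, 21).
[9, 20) overlaps/touches [3, 21) → extend to [3, 21).
[13, 14) overlaps/touches [3, 21) → extend to [3, 21).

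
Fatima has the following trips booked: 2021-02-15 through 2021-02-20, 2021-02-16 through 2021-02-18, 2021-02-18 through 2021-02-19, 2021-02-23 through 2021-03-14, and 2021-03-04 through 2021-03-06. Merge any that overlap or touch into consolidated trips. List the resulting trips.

2021-02-15 through 2021-02-20, 2021-02-23 through 2021-03-14

2021-02-16 through 2021-02-18 overlaps/touches 2021-02-15 through 2021-02-20 → extend to 2021-02-15 through 2021-02-20.
2021-02-18 through 2021-02-19 overlaps/touches 2021-02-15 through 2021-02-20 → extend to 2021-02-15 through 2021-02-20.
2021-02-23 through 2021-03-14 is disjoint → start new block.
2021-03-04 through 2021-03-06 overlaps/touches 2021-02-23 through 2021-03-14 → extend to 2021-02-23 through 2021-03-14.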